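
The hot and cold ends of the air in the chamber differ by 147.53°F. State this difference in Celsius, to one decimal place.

82.0°C

An interval of 1°F corresponds to 5/9°C.
147.53 × 5/9 = 82.0.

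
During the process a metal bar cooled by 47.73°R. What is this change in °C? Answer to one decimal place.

An interval of 1°R corresponds to 5/9°C.
47.73 × 5/9 = 26.5.

26.5°C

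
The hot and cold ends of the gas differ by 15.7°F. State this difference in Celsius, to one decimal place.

8.7°C

An interval of 1°F corresponds to 5/9°C.
15.7 × 5/9 = 8.7.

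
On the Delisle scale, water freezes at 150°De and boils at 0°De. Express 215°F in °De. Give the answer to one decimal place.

First in Celsius: (215 - 32) × 5/9 = 101.6667°C.
Linearly onto the Delisle scale: 150 + (101.6667 / 100) × (0 - 150) = -2.5°De.

-2.5°De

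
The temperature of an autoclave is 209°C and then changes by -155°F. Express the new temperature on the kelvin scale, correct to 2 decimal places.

The 155°F change is an interval, so only the factor 5/9 applies: -155 × 5/9 = -86.1111°C.
Final Celsius temperature: 209.0000 - 86.1111 = 122.8889°C.
In kelvin: 122.8889 + 273.15 = 396.04 K.

396.04 K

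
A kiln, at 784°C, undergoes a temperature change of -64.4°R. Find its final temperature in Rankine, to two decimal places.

The 64.4°R change is an interval, so only the factor 5/9 applies: -64.4 × 5/9 = -35.7778°C.
Final Celsius temperature: 784.0000 - 35.7778 = 748.2222°C.
In Rankine: 748.2222 × 1.8 + 491.67 = 1838.47°R.

1838.47°R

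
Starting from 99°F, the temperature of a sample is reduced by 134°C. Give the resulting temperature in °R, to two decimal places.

Initial temperature in Celsius: (99 - 32) × 5/9 = 37.2222°C.
Final Celsius temperature: 37.2222 - 134.0000 = -96.7778°C.
In Rankine: -96.7778 × 1.8 + 491.67 = 317.47°R.

317.47°R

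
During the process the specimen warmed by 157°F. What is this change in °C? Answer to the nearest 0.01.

Only the scale ratio 5/9 matters for a change in temperature.
157 × 5/9 = 87.22.

87.22°C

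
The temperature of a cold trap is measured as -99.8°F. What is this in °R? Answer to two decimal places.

359.87°R

In Celsius: (-99.8 - 32) × 5/9 = -73.2222°C.
In Rankine: -73.2222 × 1.8 + 491.67 = 359.87°R.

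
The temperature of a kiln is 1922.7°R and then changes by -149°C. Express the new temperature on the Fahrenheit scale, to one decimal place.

1194.8°F

Initial temperature in Celsius: (1922.7 - 491.67) × 5/9 = 795.0167°C.
Final Celsius temperature: 795.0167 - 149.0000 = 646.0167°C.
In Fahrenheit: 646.0167 × 1.8 + 32 = 1194.8°F.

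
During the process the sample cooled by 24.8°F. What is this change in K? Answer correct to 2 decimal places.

For a temperature interval the offset drops out; only the factor 5/9 applies.
24.8 × 5/9 = 13.78.

13.78 K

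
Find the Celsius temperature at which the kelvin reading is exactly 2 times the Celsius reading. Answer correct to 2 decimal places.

Let C be the Celsius reading. The kelvin reading is K = 1·C + 273.15.
Require K = 2·C: 1·C + 273.15 = 2·C.
(-1)·C = -273.15  ⇒  C = 273.15.

273.15°C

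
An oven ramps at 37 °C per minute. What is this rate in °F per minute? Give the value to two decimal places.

The quantity depends on a temperature interval, so only the ratio of degree sizes applies; the offset between the scales is irrelevant.
A change of 1°C is a change of 1.8°F, so 37 × 1.8 = 66.60.

66.60 °F/minute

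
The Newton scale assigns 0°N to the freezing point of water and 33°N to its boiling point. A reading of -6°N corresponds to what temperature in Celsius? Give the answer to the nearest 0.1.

Linear interpolation between the fixed points: C = (-6 - 0) × 100 / (33 - 0) = -18.1818°C.

-18.2°C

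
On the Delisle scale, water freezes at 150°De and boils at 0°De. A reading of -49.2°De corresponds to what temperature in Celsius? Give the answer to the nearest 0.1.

132.8°C

Linear interpolation between the fixed points: C = (-49.2 - 150) × 100 / (0 - 150) = 132.8000°C.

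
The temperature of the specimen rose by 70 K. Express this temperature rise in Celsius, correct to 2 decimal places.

Kelvin and Celsius degrees are the same size, so the interval is unchanged: 70.00.

70.00°C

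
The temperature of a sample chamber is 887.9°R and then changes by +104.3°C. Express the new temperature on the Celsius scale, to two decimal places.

324.43°C

Initial temperature in Celsius: (887.9 - 491.67) × 5/9 = 220.1278°C.
Final Celsius temperature: 220.1278 + 104.3000 = 324.4278°C.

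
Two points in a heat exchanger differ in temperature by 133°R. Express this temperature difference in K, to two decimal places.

73.89 K

For a temperature interval the offset drops out; only the factor 5/9 applies.
133 × 5/9 = 73.89.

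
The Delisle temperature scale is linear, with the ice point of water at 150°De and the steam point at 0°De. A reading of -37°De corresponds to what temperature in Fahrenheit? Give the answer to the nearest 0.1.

256.4°F

Linear interpolation between the fixed points: C = (-37 - 150) × 100 / (0 - 150) = 124.6667°C.
Then 124.6667 × 1.8 + 32 = 256.4°F.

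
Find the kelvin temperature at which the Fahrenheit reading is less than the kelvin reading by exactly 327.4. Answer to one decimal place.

Let K be the kelvin reading. The Fahrenheit reading is F = 1.8·K - 459.67.
Require F - K = -327.4: (0.8)·K - 459.67 = -327.4.
K = (-327.4 + 459.67) / (0.8) = 165.3.

165.3 K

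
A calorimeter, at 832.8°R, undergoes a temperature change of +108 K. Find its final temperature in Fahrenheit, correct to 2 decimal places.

Initial temperature in Celsius: (832.8 - 491.67) × 5/9 = 189.5167°C.
The 108 K change is an interval; Kelvin and Celsius degrees are the same size, so ΔC = +108°C.
Final Celsius temperature: 189.5167 + 108.0000 = 297.5167°C.
In Fahrenheit: 297.5167 × 1.8 + 32 = 567.53°F.

567.53°F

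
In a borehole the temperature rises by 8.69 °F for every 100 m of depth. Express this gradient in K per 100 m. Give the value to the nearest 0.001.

4.828 K/100 m

The quantity depends on a temperature interval, so only the ratio of degree sizes applies; the offset between the scales is irrelevant.
A change of 1°F is a change of 5/9 K, so 8.69 × 5/9 = 4.828.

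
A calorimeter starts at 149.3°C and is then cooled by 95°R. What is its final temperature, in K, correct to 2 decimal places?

The 95°R change is an interval, so only the factor 5/9 applies: -95 × 5/9 = -52.7778°C.
Final Celsius temperature: 149.3000 - 52.7778 = 96.5222°C.
In kelvin: 96.5222 + 273.15 = 369.67 K.

369.67 K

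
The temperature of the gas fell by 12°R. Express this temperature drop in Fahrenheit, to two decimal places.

12.00°F

Rankine and Fahrenheit degrees are the same size, so the interval is unchanged: 12.00.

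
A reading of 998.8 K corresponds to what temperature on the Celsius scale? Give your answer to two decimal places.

725.65°C

In Celsius: 998.8 - 273.15 = 725.6500°C.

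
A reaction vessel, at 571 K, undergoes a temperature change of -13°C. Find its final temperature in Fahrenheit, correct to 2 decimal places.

Initial temperature in Celsius: 571 - 273.15 = 297.8500°C.
Final Celsius temperature: 297.8500 - 13.0000 = 284.8500°C.
In Fahrenheit: 284.8500 × 1.8 + 32 = 544.73°F.

544.73°F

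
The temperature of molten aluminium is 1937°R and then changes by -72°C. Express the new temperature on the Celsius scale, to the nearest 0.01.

730.96°C

Initial temperature in Celsius: (1937 - 491.67) × 5/9 = 802.9611°C.
Final Celsius temperature: 802.9611 - 72.0000 = 730.9611°C.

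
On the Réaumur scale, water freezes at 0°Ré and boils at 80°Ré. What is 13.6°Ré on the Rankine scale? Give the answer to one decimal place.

Linear interpolation between the fixed points: C = (13.6 - 0) × 100 / (80 - 0) = 17.0000°C.
Then 17.0000 × 1.8 + 491.67 = 522.3°R.

522.3°R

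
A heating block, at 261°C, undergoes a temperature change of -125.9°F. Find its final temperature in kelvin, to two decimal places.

The 125.9°F change is an interval, so only the factor 5/9 applies: -125.9 × 5/9 = -69.9444°C.
Final Celsius temperature: 261.0000 - 69.9444 = 191.0556°C.
In kelvin: 191.0556 + 273.15 = 464.21 K.

464.21 K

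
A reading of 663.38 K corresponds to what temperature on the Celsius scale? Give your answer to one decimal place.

In Celsius: 663.38 - 273.15 = 390.2300°C.

390.2°C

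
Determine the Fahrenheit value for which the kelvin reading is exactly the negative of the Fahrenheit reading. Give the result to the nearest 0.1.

Let F be the Fahrenheit reading. The kelvin reading is K = 5/9·F + 255.372.
Require K = -1·F: 5/9·F + 255.372 = -1·F.
(14/9)·F = -255.372  ⇒  F = -164.2.

-164.2°F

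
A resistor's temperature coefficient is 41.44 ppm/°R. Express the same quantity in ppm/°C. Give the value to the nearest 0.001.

74.592 ppm/°C

Since only a temperature interval is involved, the additive offset between the scales drops out.
A change of 1°C is a change of 1.8°R, so per °C the value is 41.44 × 1.8 = 74.592.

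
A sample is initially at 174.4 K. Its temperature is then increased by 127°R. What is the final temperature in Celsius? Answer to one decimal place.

Initial temperature in Celsius: 174.4 - 273.15 = -98.7500°C.
The 127°R change is an interval, so only the factor 5/9 applies: +127 × 5/9 = +70.5556°C.
Final Celsius temperature: -98.7500 + 70.5556 = -28.1944°C.

-28.2°C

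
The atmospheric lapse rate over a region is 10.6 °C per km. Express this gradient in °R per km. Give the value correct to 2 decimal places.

19.08 °R/km

The quantity depends on a temperature interval, so only the ratio of degree sizes applies; the offset between the scales is irrelevant.
A change of 1°C is a change of 1.8°R, so 10.6 × 1.8 = 19.08.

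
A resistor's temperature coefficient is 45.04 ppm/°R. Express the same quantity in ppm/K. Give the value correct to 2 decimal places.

The quantity depends on a temperature interval, so only the ratio of degree sizes applies; the offset between the scales is irrelevant.
A change of 1 K is a change of 1.8°R, so per K the value is 45.04 × 1.8 = 81.07.

81.07 ppm/K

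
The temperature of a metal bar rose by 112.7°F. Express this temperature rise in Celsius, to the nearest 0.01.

An interval of 1°F corresponds to 5/9°C.
112.7 × 5/9 = 62.61.

62.61°C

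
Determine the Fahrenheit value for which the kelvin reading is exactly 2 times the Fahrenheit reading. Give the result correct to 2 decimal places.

176.80°F

Let F be the Fahrenheit reading. The kelvin reading is K = 5/9·F + 255.372.
Require K = 2·F: 5/9·F + 255.372 = 2·F.
(-13/9)·F = -255.372  ⇒  F = 176.80.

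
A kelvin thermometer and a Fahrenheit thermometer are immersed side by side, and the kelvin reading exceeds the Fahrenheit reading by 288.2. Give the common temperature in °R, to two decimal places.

385.81°R

Let x be the kelvin reading; then the Fahrenheit reading is 1.8·x - 459.67.
(1.8·x - 459.67) - x = -288.2  ⇒  (0.8)·x = 171.47  ⇒  x = 214.3375 K.
In Celsius: 214.3375 - 273.15 = -58.8125°C.
In Rankine: -58.8125 × 1.8 + 491.67 = 385.81°R.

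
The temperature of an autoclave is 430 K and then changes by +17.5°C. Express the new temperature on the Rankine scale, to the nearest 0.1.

Initial temperature in Celsius: 430 - 273.15 = 156.8500°C.
Final Celsius temperature: 156.8500 + 17.5000 = 174.3500°C.
In Rankine: 174.3500 × 1.8 + 491.67 = 805.5°R.

805.5°R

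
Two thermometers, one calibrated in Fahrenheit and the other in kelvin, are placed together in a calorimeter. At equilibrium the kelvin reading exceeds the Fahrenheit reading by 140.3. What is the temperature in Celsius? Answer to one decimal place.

Let x be the Fahrenheit reading; then the kelvin reading is 5/9·x + 255.372.
(5/9·x + 255.372) - x = 140.3  ⇒  (-4/9)·x = -115.072  ⇒  x = 258.9125°F.
In Celsius: (258.9125 - 32) × 5/9 = 126.1°C.

126.1°C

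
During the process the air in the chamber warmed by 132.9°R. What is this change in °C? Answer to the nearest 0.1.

For a temperature interval the offset drops out; only the factor 5/9 applies.
132.9 × 5/9 = 73.8.

73.8°C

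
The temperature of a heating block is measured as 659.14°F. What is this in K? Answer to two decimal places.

In Celsius: (659.14 - 32) × 5/9 = 348.4111°C.
In kelvin: 348.4111 + 273.15 = 621.56 K.

621.56 K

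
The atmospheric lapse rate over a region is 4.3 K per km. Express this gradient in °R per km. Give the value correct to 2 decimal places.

7.74 °R/km

The quantity depends on a temperature interval, so only the ratio of degree sizes applies; the offset between the scales is irrelevant.
A change of 1 K is a change of 1.8°R, so 4.3 × 1.8 = 7.74.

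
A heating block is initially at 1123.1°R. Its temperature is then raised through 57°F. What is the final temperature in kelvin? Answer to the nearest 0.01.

Initial temperature in Celsius: (1123.1 - 491.67) × 5/9 = 350.7944°C.
The 57°F change is an interval, so only the factor 5/9 applies: +57 × 5/9 = +31.6667°C.
Final Celsius temperature: 350.7944 + 31.6667 = 382.4611°C.
In kelvin: 382.4611 + 273.15 = 655.61 K.

655.61 K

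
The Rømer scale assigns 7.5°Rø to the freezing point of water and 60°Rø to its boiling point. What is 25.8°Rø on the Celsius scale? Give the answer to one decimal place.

34.9°C

Linear interpolation between the fixed points: C = (25.8 - 7.5) × 100 / (60 - 7.5) = 34.8571°C.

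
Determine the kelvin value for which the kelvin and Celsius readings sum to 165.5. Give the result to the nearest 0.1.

Let K be the kelvin reading. The Celsius reading is C = 1·K - 273.15.
Require K + C = 165.5: (2)·K - 273.15 = 165.5.
K = (165.5 + 273.15) / (2) = 219.3.

219.3 K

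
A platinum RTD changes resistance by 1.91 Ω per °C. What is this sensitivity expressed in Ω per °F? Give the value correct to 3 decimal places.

The quantity depends on a temperature interval, so only the ratio of degree sizes applies; the offset between the scales is irrelevant.
A change of 1°F is a change of 5/9°C, so per °F the value is 1.91 × 5/9 = 1.061.

1.061 Ω per °F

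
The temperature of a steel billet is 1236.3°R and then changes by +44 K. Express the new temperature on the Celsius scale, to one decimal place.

Initial temperature in Celsius: (1236.3 - 491.67) × 5/9 = 413.6833°C.
The 44 K change is an interval; Kelvin and Celsius degrees are the same size, so ΔC = +44°C.
Final Celsius temperature: 413.6833 + 44.0000 = 457.6833°C.

457.7°C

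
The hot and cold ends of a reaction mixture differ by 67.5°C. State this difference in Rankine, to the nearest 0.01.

An interval of 1°C corresponds to 1.8°R.
67.5 × 1.8 = 121.50.

121.50°R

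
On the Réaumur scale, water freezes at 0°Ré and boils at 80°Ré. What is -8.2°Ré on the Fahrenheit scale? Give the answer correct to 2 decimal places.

Linear interpolation between the fixed points: C = (-8.2 - 0) × 100 / (80 - 0) = -10.2500°C.
Then -10.2500 × 1.8 + 32 = 13.55°F.

13.55°F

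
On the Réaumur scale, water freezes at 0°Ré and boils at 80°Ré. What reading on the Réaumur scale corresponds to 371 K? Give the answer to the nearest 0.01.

First in Celsius: 371 - 273.15 = 97.8500°C.
Linearly onto the Réaumur scale: 0 + (97.8500 / 100) × (80 - 0) = 78.28°Ré.

78.28°Ré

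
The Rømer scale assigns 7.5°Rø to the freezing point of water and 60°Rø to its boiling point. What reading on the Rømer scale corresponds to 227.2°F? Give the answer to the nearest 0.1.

First in Celsius: (227.2 - 32) × 5/9 = 108.4444°C.
Linearly onto the Rømer scale: 7.5 + (108.4444 / 100) × (60 - 7.5) = 64.4°Rø.

64.4°Rø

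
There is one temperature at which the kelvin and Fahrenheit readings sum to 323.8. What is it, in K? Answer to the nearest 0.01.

Let K be the kelvin reading. The Fahrenheit reading is F = 1.8·K - 459.67.
Require K + F = 323.8: (2.8)·K - 459.67 = 323.8.
K = (323.8 + 459.67) / (2.8) = 279.81.

279.81 K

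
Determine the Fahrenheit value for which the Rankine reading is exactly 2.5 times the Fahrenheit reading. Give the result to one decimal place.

Let F be the Fahrenheit reading. The Rankine reading is R = 1·F + 459.67.
Require R = 2.5·F: 1·F + 459.67 = 2.5·F.
(-1.5)·F = -459.67  ⇒  F = 306.4.

306.4°F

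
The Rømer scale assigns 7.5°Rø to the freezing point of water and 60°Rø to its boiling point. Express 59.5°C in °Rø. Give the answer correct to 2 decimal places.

38.74°Rø

Linearly onto the Rømer scale: 7.5 + (59.5000 / 100) × (60 - 7.5) = 38.74°Rø.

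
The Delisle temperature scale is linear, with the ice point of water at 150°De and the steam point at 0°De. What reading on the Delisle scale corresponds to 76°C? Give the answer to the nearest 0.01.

36.00°De

Linearly onto the Delisle scale: 150 + (76.0000 / 100) × (0 - 150) = 36.00°De.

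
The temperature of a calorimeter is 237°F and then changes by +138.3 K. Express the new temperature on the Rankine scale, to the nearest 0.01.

Initial temperature in Celsius: (237 - 32) × 5/9 = 113.8889°C.
The 138.3 K change is an interval; Kelvin and Celsius degrees are the same size, so ΔC = +138.3°C.
Final Celsius temperature: 113.8889 + 138.3000 = 252.1889°C.
In Rankine: 252.1889 × 1.8 + 491.67 = 945.61°R.

945.61°R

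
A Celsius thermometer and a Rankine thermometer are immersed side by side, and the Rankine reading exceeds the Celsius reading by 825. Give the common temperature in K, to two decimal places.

689.81 K

Let x be the Celsius reading; then the Rankine reading is 1.8·x + 491.67.
(1.8·x + 491.67) - x = 825  ⇒  (0.8)·x = 333.33  ⇒  x = 416.6625°C.
In kelvin: 416.6625 + 273.15 = 689.81 K.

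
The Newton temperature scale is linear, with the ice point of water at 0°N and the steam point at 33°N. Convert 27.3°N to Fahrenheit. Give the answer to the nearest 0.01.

180.91°F

Linear interpolation between the fixed points: C = (27.3 - 0) × 100 / (33 - 0) = 82.7273°C.
Then 82.7273 × 1.8 + 32 = 180.91°F.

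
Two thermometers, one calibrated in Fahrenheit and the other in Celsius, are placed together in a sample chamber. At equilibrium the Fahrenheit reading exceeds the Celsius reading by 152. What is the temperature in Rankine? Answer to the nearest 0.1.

761.7°R

Let x be the Fahrenheit reading; then the Celsius reading is 5/9·x - 17.7778.
(5/9·x - 17.7778) - x = -152  ⇒  (-4/9)·x = -134.222  ⇒  x = 302.0000°F.
In Celsius: (302 - 32) × 5/9 = 150.0000°C.
In Rankine: 150.0000 × 1.8 + 491.67 = 761.7°R.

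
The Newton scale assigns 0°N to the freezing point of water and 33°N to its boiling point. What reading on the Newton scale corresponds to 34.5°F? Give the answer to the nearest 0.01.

0.46°N

First in Celsius: (34.5 - 32) × 5/9 = 1.3889°C.
Linearly onto the Newton scale: 0 + (1.3889 / 100) × (33 - 0) = 0.46°N.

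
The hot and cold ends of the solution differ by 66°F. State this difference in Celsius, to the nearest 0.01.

36.67°C

An interval of 1°F corresponds to 5/9°C.
66 × 5/9 = 36.67.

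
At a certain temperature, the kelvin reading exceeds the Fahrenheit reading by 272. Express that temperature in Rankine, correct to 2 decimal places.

422.26°R

Let x be the Fahrenheit reading; then the kelvin reading is 5/9·x + 255.372.
(5/9·x + 255.372) - x = 272  ⇒  (-4/9)·x = 16.6278  ⇒  x = -37.4125°F.
In Celsius: (-37.4125 - 32) × 5/9 = -38.5625°C.
In Rankine: -38.5625 × 1.8 + 491.67 = 422.26°R.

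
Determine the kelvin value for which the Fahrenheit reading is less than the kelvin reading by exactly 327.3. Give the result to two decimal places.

Let K be the kelvin reading. The Fahrenheit reading is F = 1.8·K - 459.67.
Require F - K = -327.3: (0.8)·K - 459.67 = -327.3.
K = (-327.3 + 459.67) / (0.8) = 165.46.

165.46 K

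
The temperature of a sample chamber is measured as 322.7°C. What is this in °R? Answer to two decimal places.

1072.53°R

In Rankine: 322.7000 × 1.8 + 491.67 = 1072.53°R.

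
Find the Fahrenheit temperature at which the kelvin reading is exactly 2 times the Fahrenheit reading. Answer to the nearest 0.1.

Let F be the Fahrenheit reading. The kelvin reading is K = 5/9·F + 255.372.
Require K = 2·F: 5/9·F + 255.372 = 2·F.
(-13/9)·F = -255.372  ⇒  F = 176.8.

176.8°F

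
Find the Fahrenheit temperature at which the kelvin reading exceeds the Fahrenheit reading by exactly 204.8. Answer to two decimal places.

113.79°F

Let F be the Fahrenheit reading. The kelvin reading is K = 5/9·F + 255.372.
Require K - F = 204.8: (-4/9)·F + 255.372 = 204.8.
F = (204.8 - 255.372) / (-4/9) = 113.79.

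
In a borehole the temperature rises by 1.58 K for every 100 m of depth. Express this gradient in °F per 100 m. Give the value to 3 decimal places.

The quantity depends on a temperature interval, so only the ratio of degree sizes applies; the offset between the scales is irrelevant.
A change of 1 K is a change of 1.8°F, so 1.58 × 1.8 = 2.844.

2.844 °F/100 m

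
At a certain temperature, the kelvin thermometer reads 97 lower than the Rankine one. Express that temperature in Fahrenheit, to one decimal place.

-241.4°F

Let x be the Rankine reading; then the kelvin reading is 5/9·x.
(5/9·x) - x = -97  ⇒  (-4/9)·x = -97  ⇒  x = 218.2500°R.
In Celsius: (218.25 - 491.67) × 5/9 = -151.9000°C.
In Fahrenheit: -151.9000 × 1.8 + 32 = -241.4°F.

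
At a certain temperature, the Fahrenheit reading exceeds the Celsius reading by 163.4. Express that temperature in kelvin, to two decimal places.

437.40 K

Let x be the Celsius reading; then the Fahrenheit reading is 1.8·x + 32.
(1.8·x + 32) - x = 163.4  ⇒  (0.8)·x = 131.4  ⇒  x = 164.2500°C.
In kelvin: 164.2500 + 273.15 = 437.40 K.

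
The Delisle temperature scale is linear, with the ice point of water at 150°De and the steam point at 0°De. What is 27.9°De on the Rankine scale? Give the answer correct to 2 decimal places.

Linear interpolation between the fixed points: C = (27.9 - 150) × 100 / (0 - 150) = 81.4000°C.
Then 81.4000 × 1.8 + 491.67 = 638.19°R.

638.19°R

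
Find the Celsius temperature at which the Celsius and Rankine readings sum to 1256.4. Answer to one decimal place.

273.1°C

Let C be the Celsius reading. The Rankine reading is R = 1.8·C + 491.67.
Require C + R = 1256.4: (2.8)·C + 491.67 = 1256.4.
C = (1256.4 - 491.67) / (2.8) = 273.1.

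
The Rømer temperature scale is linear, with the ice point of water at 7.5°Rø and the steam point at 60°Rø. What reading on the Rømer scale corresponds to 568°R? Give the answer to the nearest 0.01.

First in Celsius: (568 - 491.67) × 5/9 = 42.4056°C.
Linearly onto the Rømer scale: 7.5 + (42.4056 / 100) × (60 - 7.5) = 29.76°Rø.

29.76°Rø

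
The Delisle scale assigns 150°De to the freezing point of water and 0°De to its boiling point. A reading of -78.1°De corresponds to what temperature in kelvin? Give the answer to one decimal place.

Linear interpolation between the fixed points: C = (-78.1 - 150) × 100 / (0 - 150) = 152.0667°C.
Then 152.0667 + 273.15 = 425.2 K.

425.2 K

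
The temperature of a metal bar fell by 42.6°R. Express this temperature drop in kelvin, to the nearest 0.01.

For a temperature interval the offset drops out; only the factor 5/9 applies.
42.6 × 5/9 = 23.67.

23.67 K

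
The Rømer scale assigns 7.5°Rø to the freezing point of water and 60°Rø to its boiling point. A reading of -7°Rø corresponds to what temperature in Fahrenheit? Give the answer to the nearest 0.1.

-17.7°F

Linear interpolation between the fixed points: C = (-7 - 7.5) × 100 / (60 - 7.5) = -27.6190°C.
Then -27.6190 × 1.8 + 32 = -17.7°F.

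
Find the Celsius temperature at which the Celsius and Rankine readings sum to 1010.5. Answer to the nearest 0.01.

185.30°C

Let C be the Celsius reading. The Rankine reading is R = 1.8·C + 491.67.
Require C + R = 1010.5: (2.8)·C + 491.67 = 1010.5.
C = (1010.5 - 491.67) / (2.8) = 185.30.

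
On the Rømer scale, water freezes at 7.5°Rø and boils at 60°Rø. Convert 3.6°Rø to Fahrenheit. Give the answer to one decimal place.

Linear interpolation between the fixed points: C = (3.6 - 7.5) × 100 / (60 - 7.5) = -7.4286°C.
Then -7.4286 × 1.8 + 32 = 18.6°F.

18.6°F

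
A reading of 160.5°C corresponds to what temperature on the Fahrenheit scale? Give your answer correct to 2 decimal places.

In Fahrenheit: 160.5000 × 1.8 + 32 = 320.90°F.

320.90°F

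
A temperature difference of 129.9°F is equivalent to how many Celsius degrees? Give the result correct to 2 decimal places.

Only the scale ratio 5/9 matters for a change in temperature.
129.9 × 5/9 = 72.17.

72.17°C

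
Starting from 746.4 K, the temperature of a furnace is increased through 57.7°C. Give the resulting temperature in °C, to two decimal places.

Initial temperature in Celsius: 746.4 - 273.15 = 473.2500°C.
Final Celsius temperature: 473.2500 + 57.7000 = 530.9500°C.

530.95°C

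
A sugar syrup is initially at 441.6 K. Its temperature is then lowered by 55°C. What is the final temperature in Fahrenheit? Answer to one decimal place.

Initial temperature in Celsius: 441.6 - 273.15 = 168.4500°C.
Final Celsius temperature: 168.4500 - 55.0000 = 113.4500°C.
In Fahrenheit: 113.4500 × 1.8 + 32 = 236.2°F.

236.2°F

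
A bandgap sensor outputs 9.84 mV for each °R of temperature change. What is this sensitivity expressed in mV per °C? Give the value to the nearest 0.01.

Since only a temperature interval is involved, the additive offset between the scales drops out.
A change of 1°C is a change of 1.8°R, so per °C the value is 9.84 × 1.8 = 17.71.

17.71 mV per °C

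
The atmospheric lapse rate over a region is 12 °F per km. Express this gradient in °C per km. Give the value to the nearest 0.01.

Since only a temperature interval is involved, the additive offset between the scales drops out.
A change of 1°F is a change of 5/9°C, so 12 × 5/9 = 6.67.

6.67 °C/km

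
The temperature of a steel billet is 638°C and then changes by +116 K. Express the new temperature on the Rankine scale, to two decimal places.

1848.87°R

The 116 K change is an interval; Kelvin and Celsius degrees are the same size, so ΔC = +116°C.
Final Celsius temperature: 638.0000 + 116.0000 = 754.0000°C.
In Rankine: 754.0000 × 1.8 + 491.67 = 1848.87°R.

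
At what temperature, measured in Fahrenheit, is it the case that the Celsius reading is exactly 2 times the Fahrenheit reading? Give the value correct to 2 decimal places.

-12.31°F

Let F be the Fahrenheit reading. The Celsius reading is C = 5/9·F - 17.7778.
Require C = 2·F: 5/9·F - 17.7778 = 2·F.
(-13/9)·F = 17.7778  ⇒  F = -12.31.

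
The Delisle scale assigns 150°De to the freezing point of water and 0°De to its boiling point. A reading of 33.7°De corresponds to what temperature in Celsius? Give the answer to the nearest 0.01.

Linear interpolation between the fixed points: C = (33.7 - 150) × 100 / (0 - 150) = 77.5333°C.

77.53°C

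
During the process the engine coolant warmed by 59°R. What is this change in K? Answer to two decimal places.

Only the scale ratio 5/9 matters for a change in temperature.
59 × 5/9 = 32.78.

32.78 K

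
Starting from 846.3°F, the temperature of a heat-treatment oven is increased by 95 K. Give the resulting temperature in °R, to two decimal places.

1476.97°R

Initial temperature in Celsius: (846.3 - 32) × 5/9 = 452.3889°C.
The 95 K change is an interval; Kelvin and Celsius degrees are the same size, so ΔC = +95°C.
Final Celsius temperature: 452.3889 + 95.0000 = 547.3889°C.
In Rankine: 547.3889 × 1.8 + 491.67 = 1476.97°R.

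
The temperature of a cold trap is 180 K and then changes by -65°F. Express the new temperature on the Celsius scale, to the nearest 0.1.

Initial temperature in Celsius: 180 - 273.15 = -93.1500°C.
The 65°F change is an interval, so only the factor 5/9 applies: -65 × 5/9 = -36.1111°C.
Final Celsius temperature: -93.1500 - 36.1111 = -129.2611°C.

-129.3°C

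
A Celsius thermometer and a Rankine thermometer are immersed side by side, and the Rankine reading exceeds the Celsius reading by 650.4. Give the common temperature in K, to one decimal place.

471.6 K

Let x be the Celsius reading; then the Rankine reading is 1.8·x + 491.67.
(1.8·x + 491.67) - x = 650.4  ⇒  (0.8)·x = 158.73  ⇒  x = 198.4125°C.
In kelvin: 198.4125 + 273.15 = 471.6 K.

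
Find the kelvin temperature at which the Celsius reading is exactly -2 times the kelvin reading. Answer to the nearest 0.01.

Let K be the kelvin reading. The Celsius reading is C = 1·K - 273.15.
Require C = -2·K: 1·K - 273.15 = -2·K.
(3)·K = 273.15  ⇒  K = 91.05.

91.05 K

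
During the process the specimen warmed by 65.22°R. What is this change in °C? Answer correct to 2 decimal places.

An interval of 1°R corresponds to 5/9°C.
65.22 × 5/9 = 36.23.

36.23°C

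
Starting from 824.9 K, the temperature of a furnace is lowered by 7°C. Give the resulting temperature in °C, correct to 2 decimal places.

Initial temperature in Celsius: 824.9 - 273.15 = 551.7500°C.
Final Celsius temperature: 551.7500 - 7.0000 = 544.7500°C.

544.75°C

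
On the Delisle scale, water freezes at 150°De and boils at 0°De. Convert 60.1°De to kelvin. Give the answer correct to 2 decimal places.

333.08 K

Linear interpolation between the fixed points: C = (60.1 - 150) × 100 / (0 - 150) = 59.9333°C.
Then 59.9333 + 273.15 = 333.08 K.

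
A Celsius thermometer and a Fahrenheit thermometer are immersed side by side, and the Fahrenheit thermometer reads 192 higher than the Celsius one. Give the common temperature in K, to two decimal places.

473.15 K

Let x be the Celsius reading; then the Fahrenheit reading is 1.8·x + 32.
(1.8·x + 32) - x = 192  ⇒  (0.8)·x = 160  ⇒  x = 200.0000°C.
In kelvin: 200.0000 + 273.15 = 473.15 K.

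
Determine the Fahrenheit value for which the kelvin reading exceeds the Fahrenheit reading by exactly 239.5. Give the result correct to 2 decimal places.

Let F be the Fahrenheit reading. The kelvin reading is K = 5/9·F + 255.372.
Require K - F = 239.5: (-4/9)·F + 255.372 = 239.5.
F = (239.5 - 255.372) / (-4/9) = 35.71.

35.71°F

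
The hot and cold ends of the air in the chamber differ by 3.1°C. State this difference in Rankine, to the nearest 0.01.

For a temperature interval the offset drops out; only the factor 1.8 applies.
3.1 × 1.8 = 5.58.

5.58°R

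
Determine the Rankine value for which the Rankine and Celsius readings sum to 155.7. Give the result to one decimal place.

Let R be the Rankine reading. The Celsius reading is C = 5/9·R - 273.15.
Require R + C = 155.7: (14/9)·R - 273.15 = 155.7.
R = (155.7 + 273.15) / (14/9) = 275.7.

275.7°R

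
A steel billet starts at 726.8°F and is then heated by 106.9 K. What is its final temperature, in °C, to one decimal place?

492.9°C

Initial temperature in Celsius: (726.8 - 32) × 5/9 = 386.0000°C.
The 106.9 K change is an interval; Kelvin and Celsius degrees are the same size, so ΔC = +106.9°C.
Final Celsius temperature: 386.0000 + 106.9000 = 492.9000°C.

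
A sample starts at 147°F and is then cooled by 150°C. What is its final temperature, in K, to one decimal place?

187.0 K

Initial temperature in Celsius: (147 - 32) × 5/9 = 63.8889°C.
Final Celsius temperature: 63.8889 - 150.0000 = -86.1111°C.
In kelvin: -86.1111 + 273.15 = 187.0 K.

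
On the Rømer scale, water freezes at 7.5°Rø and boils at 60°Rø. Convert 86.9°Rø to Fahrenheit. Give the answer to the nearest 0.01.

Linear interpolation between the fixed points: C = (86.9 - 7.5) × 100 / (60 - 7.5) = 151.2381°C.
Then 151.2381 × 1.8 + 32 = 304.23°F.

304.23°F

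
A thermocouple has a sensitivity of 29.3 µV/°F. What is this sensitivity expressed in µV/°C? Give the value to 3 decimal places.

52.740 µV/°C

Since only a temperature interval is involved, the additive offset between the scales drops out.
A change of 1°C is a change of 1.8°F, so per °C the value is 29.3 × 1.8 = 52.740.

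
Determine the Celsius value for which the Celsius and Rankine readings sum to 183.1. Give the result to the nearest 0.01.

-110.20°C

Let C be the Celsius reading. The Rankine reading is R = 1.8·C + 491.67.
Require C + R = 183.1: (2.8)·C + 491.67 = 183.1.
C = (183.1 - 491.67) / (2.8) = -110.20.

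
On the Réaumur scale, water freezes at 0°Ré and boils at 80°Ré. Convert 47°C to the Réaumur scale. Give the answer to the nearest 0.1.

37.6°Ré

Linearly onto the Réaumur scale: 0 + (47.0000 / 100) × (80 - 0) = 37.6°Ré.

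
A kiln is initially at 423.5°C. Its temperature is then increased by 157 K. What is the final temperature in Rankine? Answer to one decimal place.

1536.6°R

The 157 K change is an interval; Kelvin and Celsius degrees are the same size, so ΔC = +157°C.
Final Celsius temperature: 423.5000 + 157.0000 = 580.5000°C.
In Rankine: 580.5000 × 1.8 + 491.67 = 1536.6°R.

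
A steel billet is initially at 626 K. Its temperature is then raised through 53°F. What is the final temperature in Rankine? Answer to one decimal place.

1179.8°R

Initial temperature in Celsius: 626 - 273.15 = 352.8500°C.
The 53°F change is an interval, so only the factor 5/9 applies: +53 × 5/9 = +29.4444°C.
Final Celsius temperature: 352.8500 + 29.4444 = 382.2944°C.
In Rankine: 382.2944 × 1.8 + 491.67 = 1179.8°R.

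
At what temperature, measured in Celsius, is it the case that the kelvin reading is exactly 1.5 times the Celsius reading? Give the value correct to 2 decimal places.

Let C be the Celsius reading. The kelvin reading is K = 1·C + 273.15.
Require K = 1.5·C: 1·C + 273.15 = 1.5·C.
(-0.5)·C = -273.15  ⇒  C = 546.30.

546.30°C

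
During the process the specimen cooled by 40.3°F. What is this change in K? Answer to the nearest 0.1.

For a temperature interval the offset drops out; only the factor 5/9 applies.
40.3 × 5/9 = 22.4.

22.4 K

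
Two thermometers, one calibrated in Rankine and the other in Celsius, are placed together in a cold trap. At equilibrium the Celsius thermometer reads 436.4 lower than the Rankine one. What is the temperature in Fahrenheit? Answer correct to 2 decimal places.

Let x be the Rankine reading; then the Celsius reading is 5/9·x - 273.15.
(5/9·x - 273.15) - x = -436.4  ⇒  (-4/9)·x = -163.25  ⇒  x = 367.3125°R.
In Celsius: (367.3125 - 491.67) × 5/9 = -69.0875°C.
In Fahrenheit: -69.0875 × 1.8 + 32 = -92.36°F.

-92.36°F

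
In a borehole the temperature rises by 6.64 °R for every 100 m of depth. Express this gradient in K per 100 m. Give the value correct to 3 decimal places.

The quantity depends on a temperature interval, so only the ratio of degree sizes applies; the offset between the scales is irrelevant.
A change of 1°R is a change of 5/9 K, so 6.64 × 5/9 = 3.689.

3.689 K/100 m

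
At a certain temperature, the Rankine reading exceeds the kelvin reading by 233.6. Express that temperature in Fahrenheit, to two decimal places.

Let x be the kelvin reading; then the Rankine reading is 1.8·x.
(1.8·x) - x = 233.6  ⇒  (0.8)·x = 233.6  ⇒  x = 292.0000 K.
In Celsius: 292 - 273.15 = 18.8500°C.
In Fahrenheit: 18.8500 × 1.8 + 32 = 65.93°F.

65.93°F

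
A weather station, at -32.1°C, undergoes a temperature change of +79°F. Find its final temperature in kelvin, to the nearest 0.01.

The 79°F change is an interval, so only the factor 5/9 applies: +79 × 5/9 = +43.8889°C.
Final Celsius temperature: -32.1000 + 43.8889 = 11.7889°C.
In kelvin: 11.7889 + 273.15 = 284.94 K.

284.94 K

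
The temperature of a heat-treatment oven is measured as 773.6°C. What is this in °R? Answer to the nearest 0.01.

In Rankine: 773.6000 × 1.8 + 491.67 = 1884.15°R.

1884.15°R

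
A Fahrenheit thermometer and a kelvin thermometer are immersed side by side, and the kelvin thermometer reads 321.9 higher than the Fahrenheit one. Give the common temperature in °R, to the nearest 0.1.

310.0°R

Let x be the Fahrenheit reading; then the kelvin reading is 5/9·x + 255.372.
(5/9·x + 255.372) - x = 321.9  ⇒  (-4/9)·x = 66.5278  ⇒  x = -149.6875°F.
In Celsius: (-149.6875 - 32) × 5/9 = -100.9375°C.
In Rankine: -100.9375 × 1.8 + 491.67 = 310.0°R.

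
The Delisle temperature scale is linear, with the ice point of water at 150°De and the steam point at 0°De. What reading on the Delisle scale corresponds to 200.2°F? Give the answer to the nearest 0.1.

9.8°De

First in Celsius: (200.2 - 32) × 5/9 = 93.4444°C.
Linearly onto the Delisle scale: 150 + (93.4444 / 100) × (0 - 150) = 9.8°De.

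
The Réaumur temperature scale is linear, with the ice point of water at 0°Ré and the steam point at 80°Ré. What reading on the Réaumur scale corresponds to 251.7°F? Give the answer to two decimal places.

97.64°Ré

First in Celsius: (251.7 - 32) × 5/9 = 122.0556°C.
Linearly onto the Réaumur scale: 0 + (122.0556 / 100) × (80 - 0) = 97.64°Ré.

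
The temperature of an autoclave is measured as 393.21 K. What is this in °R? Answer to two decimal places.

707.78°R

In Celsius: 393.21 - 273.15 = 120.0600°C.
In Rankine: 120.0600 × 1.8 + 491.67 = 707.78°R.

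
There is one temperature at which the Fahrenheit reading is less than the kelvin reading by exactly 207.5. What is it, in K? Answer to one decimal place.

315.2 K

Let K be the kelvin reading. The Fahrenheit reading is F = 1.8·K - 459.67.
Require F - K = -207.5: (0.8)·K - 459.67 = -207.5.
K = (-207.5 + 459.67) / (0.8) = 315.2.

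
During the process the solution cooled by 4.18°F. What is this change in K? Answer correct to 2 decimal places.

An interval of 1°F corresponds to 5/9 K.
4.18 × 5/9 = 2.32.

2.32 K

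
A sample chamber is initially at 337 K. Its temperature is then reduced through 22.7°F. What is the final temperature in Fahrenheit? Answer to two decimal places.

124.23°F

Initial temperature in Celsius: 337 - 273.15 = 63.8500°C.
The 22.7°F change is an interval, so only the factor 5/9 applies: -22.7 × 5/9 = -12.6111°C.
Final Celsius temperature: 63.8500 - 12.6111 = 51.2389°C.
In Fahrenheit: 51.2389 × 1.8 + 32 = 124.23°F.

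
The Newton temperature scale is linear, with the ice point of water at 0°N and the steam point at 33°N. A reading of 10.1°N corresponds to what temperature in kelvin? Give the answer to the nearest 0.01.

Linear interpolation between the fixed points: C = (10.1 - 0) × 100 / (33 - 0) = 30.6061°C.
Then 30.6061 + 273.15 = 303.76 K.

303.76 K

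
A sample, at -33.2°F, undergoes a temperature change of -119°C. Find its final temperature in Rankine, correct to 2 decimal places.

Initial temperature in Celsius: (-33.2 - 32) × 5/9 = -36.2222°C.
Final Celsius temperature: -36.2222 - 119.0000 = -155.2222°C.
In Rankine: -155.2222 × 1.8 + 491.67 = 212.27°R.

212.27°R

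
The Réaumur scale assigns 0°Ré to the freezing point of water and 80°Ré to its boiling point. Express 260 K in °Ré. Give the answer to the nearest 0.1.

-10.5°Ré

First in Celsius: 260 - 273.15 = -13.1500°C.
Linearly onto the Réaumur scale: 0 + (-13.1500 / 100) × (80 - 0) = -10.5°Ré.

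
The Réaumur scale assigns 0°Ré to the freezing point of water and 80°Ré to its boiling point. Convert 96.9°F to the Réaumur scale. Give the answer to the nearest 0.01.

First in Celsius: (96.9 - 32) × 5/9 = 36.0556°C.
Linearly onto the Réaumur scale: 0 + (36.0556 / 100) × (80 - 0) = 28.84°Ré.

28.84°Ré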